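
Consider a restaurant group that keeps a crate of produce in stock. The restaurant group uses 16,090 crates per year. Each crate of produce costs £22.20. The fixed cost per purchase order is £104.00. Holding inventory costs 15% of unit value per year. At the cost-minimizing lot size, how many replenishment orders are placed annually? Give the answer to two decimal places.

N ≈ 16.05 orders per year

Holding cost H = 0.15 × £22.20 = £3.3300 per unit per year.
EOQ = √(2DS/H) = √(2 × 16,090 × 104 / 3.33) ≈ 1002.51.
Orders per year = D / Q* = 16,090 / 1002.51 ≈ 16.050.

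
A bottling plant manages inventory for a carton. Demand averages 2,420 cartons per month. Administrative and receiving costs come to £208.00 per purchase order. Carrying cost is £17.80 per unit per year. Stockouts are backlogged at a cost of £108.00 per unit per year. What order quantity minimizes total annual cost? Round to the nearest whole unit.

Annual demand D = 2,420 × 12 = 29,040.
With planned backorders, Q* = √(2DS/H) · √((H+B)/B).
√(2DS/H) = √(2 × 29,040 × 208 / 17.8) = 823.825.
√((H+B)/B) = √((17.8+108)/108) = 1.0793.
Q* ≈ 889.126.

Q* ≈ 889 cartons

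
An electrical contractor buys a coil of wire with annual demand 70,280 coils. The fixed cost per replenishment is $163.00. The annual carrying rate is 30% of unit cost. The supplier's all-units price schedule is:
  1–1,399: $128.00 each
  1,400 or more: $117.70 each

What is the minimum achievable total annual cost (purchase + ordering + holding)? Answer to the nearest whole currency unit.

Holding cost per unit per year at price C is H = 0.30·C.
Candidates are each tier's EOQ (if it falls in that tier) and each price-break quantity.
EOQ at $128.00 = 772.4 (feasible in tier 1): TC = 70,280×$128.00 + (70,280/772.4)×163 + (772.4/2)×0.30×$128.00 = $9,025,501.31.
EOQ at $117.70 = 805.5 < 1400, so use break Q=1400: TC = 70,280×$117.70 + (70,280/1400.0)×163 + (1400.0/2)×0.30×$117.70 = $8,304,855.60.
Lowest total cost among the candidates is at Q = 1400.0.

TC* ≈ $8,304,856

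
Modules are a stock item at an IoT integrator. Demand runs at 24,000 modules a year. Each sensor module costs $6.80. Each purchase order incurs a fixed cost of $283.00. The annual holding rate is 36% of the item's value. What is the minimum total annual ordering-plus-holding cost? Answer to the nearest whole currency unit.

Holding cost H = 0.36 × $6.80 = $2.4480 per unit per year.
Q* = √(2DS/H) = √(2 × 24,000 × 283 / 2.448) ≈ 2355.64.
At the optimum the two cost components are equal, so total cost = 2·(Q*/2)H = Q*·H.
Minimum total = √(2DSH) = √(2 × 24,000 × 283 × 2.448) ≈ 5766.596.

TC* ≈ $5,767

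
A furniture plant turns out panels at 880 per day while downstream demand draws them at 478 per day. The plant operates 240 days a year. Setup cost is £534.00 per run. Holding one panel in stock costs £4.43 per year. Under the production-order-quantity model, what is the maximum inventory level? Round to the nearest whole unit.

I_max ≈ 3,554 panels

Annual demand D = 478 × 240 = 114,720.
Production build-up factor (1 − d/p) = 1 − 478/880 = 0.4568.
Q* = √(2DS / (H(1 − d/p))) = √(2 × 114,720 × 534 / (4.43 × 0.4568)).
= √(122,520,960 / 2.0237) ≈ 7780.932.
Maximum inventory = Q*(1 − d/p) = 7780.932 × 0.4568 ≈ 3554.471.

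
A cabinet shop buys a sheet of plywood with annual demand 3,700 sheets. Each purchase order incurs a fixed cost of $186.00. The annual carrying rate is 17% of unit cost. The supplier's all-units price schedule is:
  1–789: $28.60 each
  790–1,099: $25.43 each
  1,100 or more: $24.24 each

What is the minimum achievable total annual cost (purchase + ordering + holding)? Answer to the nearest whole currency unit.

TC* ≈ $92,580

Holding cost per unit per year at price C is H = 0.17·C.
For each price level, check whether its EOQ is feasible; otherwise the best quantity at that price is the breakpoint.
EOQ at $28.60 = 532.1 (feasible in tier 1): TC = 3,700×$28.60 + (3,700/532.1)×186 + (532.1/2)×0.17×$28.60 = $108,406.90.
EOQ at $25.43 = 564.3 < 790, so use break Q=790: TC = 3,700×$25.43 + (3,700/790.0)×186 + (790.0/2)×0.17×$25.43 = $96,669.76.
EOQ at $24.24 = 577.9 < 1100, so use break Q=1100: TC = 3,700×$24.24 + (3,700/1100.0)×186 + (1100.0/2)×0.17×$24.24 = $92,580.08.
Lowest total cost among the candidates is at Q = 1100.0.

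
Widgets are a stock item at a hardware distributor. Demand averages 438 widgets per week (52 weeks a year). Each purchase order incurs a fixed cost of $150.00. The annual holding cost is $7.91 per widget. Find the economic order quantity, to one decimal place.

Q* ≈ 929.4 widgets

Annual demand D = 438 × 52 = 22,776.
EOQ = √(2DS / H) = √(2 × 22,776 × 150 / 7.91).
= √(6,832,800 / 7.91) = √863,817.952 ≈ 929.418.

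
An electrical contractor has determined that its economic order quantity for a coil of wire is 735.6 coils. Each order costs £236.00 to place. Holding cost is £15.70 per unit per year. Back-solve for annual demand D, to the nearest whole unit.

D ≈ 17,999 coils per year

Squaring Q* = √(2DS/H) gives Q*² = 2DS/H.
From Q* = √(2DS/H): D = Q*²H / (2S) = 735.6² × 15.7 / (2 × 236) = 17998.698.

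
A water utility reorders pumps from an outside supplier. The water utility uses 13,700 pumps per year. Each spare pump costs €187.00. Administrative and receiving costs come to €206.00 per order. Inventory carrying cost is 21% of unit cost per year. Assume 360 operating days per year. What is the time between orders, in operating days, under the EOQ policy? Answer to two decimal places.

T ≈ 9.96 days

Holding cost H = 0.21 × €187.00 = €39.2700 per unit per year.
EOQ = √(2DS/H) = √(2 × 13,700 × 206 / 39.27) ≈ 379.12.
Cycle time = Q*/D × 360 = 379.12 / 13,700 × 360 ≈ 9.962 days.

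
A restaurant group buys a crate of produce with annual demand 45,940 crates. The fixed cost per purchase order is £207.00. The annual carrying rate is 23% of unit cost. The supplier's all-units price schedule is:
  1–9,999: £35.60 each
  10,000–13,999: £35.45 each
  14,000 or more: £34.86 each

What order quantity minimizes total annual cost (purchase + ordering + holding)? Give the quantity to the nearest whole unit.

Holding cost per unit per year at price C is H = 0.23·C.
Candidates are each tier's EOQ (if it falls in that tier) and each price-break quantity.
EOQ at £35.60 = 1524.1 (feasible in tier 1): TC = 45,940×£35.60 + (45,940/1524.1)×207 + (1524.1/2)×0.23×£35.60 = £1,647,943.14.
EOQ at £35.45 = 1527.3 < 10000, so use break Q=10000: TC = 45,940×£35.45 + (45,940/10000.0)×207 + (10000.0/2)×0.23×£35.45 = £1,670,291.46.
EOQ at £34.86 = 1540.2 < 14000, so use break Q=14000: TC = 45,940×£34.86 + (45,940/14000.0)×207 + (14000.0/2)×0.23×£34.86 = £1,658,272.26.
Lowest total cost is £1,647,943.14 at Q = 1524.1.

Q* ≈ 1,524 crates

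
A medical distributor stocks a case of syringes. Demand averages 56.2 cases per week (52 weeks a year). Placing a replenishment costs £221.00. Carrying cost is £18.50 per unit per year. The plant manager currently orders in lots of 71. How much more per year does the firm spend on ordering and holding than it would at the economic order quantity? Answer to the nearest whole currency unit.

Annual demand D = 56.2 × 52 = 2,922.4.
EOQ = √(2DS/H) = √(2 × 2,922.4 × 221 / 18.5) ≈ 264.24.
Cost at Q* = (D/Q*)S + (Q*/2)H = √(2DSH) ≈ £4,888.40.
Cost at Q = 71: (2,922.4/71)×221 + (71/2)×18.5 = £9,096.48 + £656.75 = £9,753.23.
Excess = £9,753.23 − £4,888.40 = £4,864.83.

Extra cost ≈ £4,865 per year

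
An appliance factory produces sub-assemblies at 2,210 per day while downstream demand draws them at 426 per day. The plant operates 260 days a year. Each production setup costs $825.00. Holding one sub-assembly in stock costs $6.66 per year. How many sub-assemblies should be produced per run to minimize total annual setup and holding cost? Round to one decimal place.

Annual demand D = 426 × 260 = 110,760.
Production build-up factor (1 − d/p) = 1 − 426/2,210 = 0.8072.
Q* = √(2DS / (H(1 − d/p))) = √(2 × 110,760 × 825 / (6.66 × 0.8072)).
= √(182,754,000 / 5.3762) ≈ 5830.356.

Q* ≈ 5,830.4 sub-assemblies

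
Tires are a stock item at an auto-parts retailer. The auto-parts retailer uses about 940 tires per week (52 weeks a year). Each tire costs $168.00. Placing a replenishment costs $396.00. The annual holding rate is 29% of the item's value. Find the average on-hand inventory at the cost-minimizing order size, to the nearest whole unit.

Average inventory ≈ 446 tires

Annual demand D = 940 × 52 = 48,880.
Holding cost H = 0.29 × $168.00 = $48.7200 per unit per year.
The optimal lot size = √(2DS/H) = √(2 × 48,880 × 396 / 48.72) ≈ 891.40.
Average inventory = Q*/2 ≈ 891.40 / 2 = 445.702.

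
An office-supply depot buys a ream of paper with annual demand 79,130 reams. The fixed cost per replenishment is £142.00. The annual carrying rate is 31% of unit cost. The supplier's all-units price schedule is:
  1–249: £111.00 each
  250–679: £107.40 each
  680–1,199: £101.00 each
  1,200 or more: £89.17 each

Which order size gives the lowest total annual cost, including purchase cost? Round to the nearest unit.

Holding cost per unit per year at price C is H = 0.31·C.
For each price level, check whether its EOQ is feasible; otherwise the best quantity at that price is the breakpoint.
Tier 1 (£111.00): EOQ = 808.1 exceeds tier's upper bound 249, so this tier is dominated.
Tier 2 (£107.40): EOQ = 821.6 exceeds tier's upper bound 679, so this tier is dominated.
EOQ at £101.00 = 847.2 (feasible in tier 3): TC = 79,130×£101.00 + (79,130/847.2)×142 + (847.2/2)×0.31×£101.00 = £8,018,655.97.
EOQ at £89.17 = 901.7 < 1200, so use break Q=1200: TC = 79,130×£89.17 + (79,130/1200.0)×142 + (1200.0/2)×0.31×£89.17 = £7,081,971.44.
Lowest total cost is £7,081,971.44 at Q = 1200.0.

Q* ≈ 1,200 reams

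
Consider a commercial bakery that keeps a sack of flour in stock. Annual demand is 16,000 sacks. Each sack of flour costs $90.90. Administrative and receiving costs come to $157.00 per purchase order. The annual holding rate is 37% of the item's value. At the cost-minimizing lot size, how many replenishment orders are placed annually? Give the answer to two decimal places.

N ≈ 41.40 orders per year

Holding cost H = 0.37 × $90.90 = $33.6330 per unit per year.
The optimal lot size = √(2DS/H) = √(2 × 16,000 × 157 / 33.633) ≈ 386.49.
Orders per year = D / Q* = 16,000 / 386.49 ≈ 41.398.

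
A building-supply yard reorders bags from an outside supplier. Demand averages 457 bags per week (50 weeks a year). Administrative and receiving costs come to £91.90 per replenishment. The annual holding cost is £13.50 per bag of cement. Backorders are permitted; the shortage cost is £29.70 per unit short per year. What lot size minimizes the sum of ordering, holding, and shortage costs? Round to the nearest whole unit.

Annual demand D = 457 × 50 = 22,850.
With planned backorders, Q* = √(2DS/H) · √((H+B)/B).
√(2DS/H) = √(2 × 22,850 × 91.9 / 13.5) = 557.762.
√((H+B)/B) = √((13.5+29.7)/29.7) = 1.2060.
Q* ≈ 672.686.

Q* ≈ 673 bags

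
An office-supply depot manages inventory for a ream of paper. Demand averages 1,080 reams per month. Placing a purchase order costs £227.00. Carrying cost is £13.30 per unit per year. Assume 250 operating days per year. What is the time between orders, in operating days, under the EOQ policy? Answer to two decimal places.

T ≈ 12.83 days

Annual demand D = 1,080 × 12 = 12,960.
The optimal lot size = √(2DS/H) = √(2 × 12,960 × 227 / 13.3) ≈ 665.13.
Cycle time = Q*/D × 250 = 665.13 / 12,960 × 250 ≈ 12.830 days.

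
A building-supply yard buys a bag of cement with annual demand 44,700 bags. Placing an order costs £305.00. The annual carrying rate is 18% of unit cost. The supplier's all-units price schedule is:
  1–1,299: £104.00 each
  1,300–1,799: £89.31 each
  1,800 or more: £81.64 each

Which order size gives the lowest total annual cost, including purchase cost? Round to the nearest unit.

Q* ≈ 1,800 bags

Holding cost per unit per year at price C is H = 0.18·C.
Evaluate total cost at each tier's feasible EOQ or, if the EOQ is below the tier, at the tier's minimum quantity.
EOQ at £104.00 = 1206.9 (feasible in tier 1): TC = 44,700×£104.00 + (44,700/1206.9)×305 + (1206.9/2)×0.18×£104.00 = £4,671,392.88.
EOQ at £89.31 = 1302.4 (feasible in tier 2): TC = 44,700×£89.31 + (44,700/1302.4)×305 + (1302.4/2)×0.18×£89.31 = £4,013,093.54.
EOQ at £81.64 = 1362.2 < 1800, so use break Q=1800: TC = 44,700×£81.64 + (44,700/1800.0)×305 + (1800.0/2)×0.18×£81.64 = £3,670,107.85.
Lowest total cost is £3,670,107.85 at Q = 1800.0.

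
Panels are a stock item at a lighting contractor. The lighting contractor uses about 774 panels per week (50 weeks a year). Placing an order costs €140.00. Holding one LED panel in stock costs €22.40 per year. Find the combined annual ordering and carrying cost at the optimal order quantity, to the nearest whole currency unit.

Annual demand D = 774 × 50 = 38,700.
The optimal lot size = √(2DS/H) = √(2 × 38,700 × 140 / 22.4) ≈ 695.52.
At the optimum the two cost components are equal, so total cost = 2·(Q*/2)H = Q*·H.
Minimum total = √(2DSH) = √(2 × 38,700 × 140 × 22.4) ≈ 15579.679.

TC* ≈ €15,580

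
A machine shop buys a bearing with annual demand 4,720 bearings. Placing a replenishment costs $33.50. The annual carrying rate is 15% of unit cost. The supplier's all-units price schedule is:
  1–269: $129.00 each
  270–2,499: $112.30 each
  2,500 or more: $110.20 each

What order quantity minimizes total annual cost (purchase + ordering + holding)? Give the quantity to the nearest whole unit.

Q* ≈ 270 bearings

Holding cost per unit per year at price C is H = 0.15·C.
Evaluate total cost at each tier's feasible EOQ or, if the EOQ is below the tier, at the tier's minimum quantity.
EOQ at $129.00 = 127.8 (feasible in tier 1): TC = 4,720×$129.00 + (4,720/127.8)×33.5 + (127.8/2)×0.15×$129.00 = $611,353.71.
EOQ at $112.30 = 137.0 < 270, so use break Q=270: TC = 4,720×$112.30 + (4,720/270.0)×33.5 + (270.0/2)×0.15×$112.30 = $532,915.70.
EOQ at $110.20 = 138.3 < 2500, so use break Q=2500: TC = 4,720×$110.20 + (4,720/2500.0)×33.5 + (2500.0/2)×0.15×$110.20 = $540,869.75.
Lowest total cost is $532,915.70 at Q = 270.0.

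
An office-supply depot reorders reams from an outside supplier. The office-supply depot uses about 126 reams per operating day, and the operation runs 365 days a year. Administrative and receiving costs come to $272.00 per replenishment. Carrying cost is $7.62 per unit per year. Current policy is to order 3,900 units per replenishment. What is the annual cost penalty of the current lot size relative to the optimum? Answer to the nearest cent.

Annual demand D = 126 × 365 = 45,990.
EOQ = √(2DS/H) = √(2 × 45,990 × 272 / 7.62) ≈ 1811.98.
Cost at Q* = (D/Q*)S + (Q*/2)H = √(2DSH) ≈ $13,807.30.
Cost at Q = 3,900: (45,990/3,900)×272 + (3,900/2)×7.62 = $3,207.51 + $14,859.00 = $18,066.51.
Excess = $18,066.51 − $13,807.30 = $4,259.21.

Extra cost ≈ $4,259.21 per year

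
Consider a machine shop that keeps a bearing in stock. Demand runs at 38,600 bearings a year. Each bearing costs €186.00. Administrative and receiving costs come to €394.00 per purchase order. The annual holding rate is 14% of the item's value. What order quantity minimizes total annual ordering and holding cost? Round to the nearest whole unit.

Q* ≈ 1,081 bearings

Holding cost H = 0.14 × €186.00 = €26.0400 per unit per year.
EOQ = √(2DS / H) = √(2 × 38,600 × 394 / 26.04).
= √(30,416,800 / 26.04) = √1,168,079.8771 ≈ 1080.777.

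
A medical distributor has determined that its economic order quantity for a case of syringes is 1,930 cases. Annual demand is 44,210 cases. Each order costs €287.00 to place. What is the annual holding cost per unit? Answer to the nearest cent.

The basic EOQ model gives Q* = √(2DS/H); rearrange for the unknown.
From Q* = √(2DS/H): H = 2DS / Q*² = 2 × 44,210 × 287 / 1,930² = 6.8127.

H ≈ €6.81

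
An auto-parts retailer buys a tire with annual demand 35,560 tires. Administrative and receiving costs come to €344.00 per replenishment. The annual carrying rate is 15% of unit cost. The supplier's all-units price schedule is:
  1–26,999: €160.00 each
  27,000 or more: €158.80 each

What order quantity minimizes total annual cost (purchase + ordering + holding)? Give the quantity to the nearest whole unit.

Q* ≈ 1,010 tires

Holding cost per unit per year at price C is H = 0.15·C.
For each price level, check whether its EOQ is feasible; otherwise the best quantity at that price is the breakpoint.
EOQ at €160.00 = 1009.6 (feasible in tier 1): TC = 35,560×€160.00 + (35,560/1009.6)×344 + (1009.6/2)×0.15×€160.00 = €5,713,831.52.
EOQ at €158.80 = 1013.5 < 27000, so use break Q=27000: TC = 35,560×€158.80 + (35,560/27000.0)×344 + (27000.0/2)×0.15×€158.80 = €5,968,951.06.
Lowest total cost is €5,713,831.52 at Q = 1009.6.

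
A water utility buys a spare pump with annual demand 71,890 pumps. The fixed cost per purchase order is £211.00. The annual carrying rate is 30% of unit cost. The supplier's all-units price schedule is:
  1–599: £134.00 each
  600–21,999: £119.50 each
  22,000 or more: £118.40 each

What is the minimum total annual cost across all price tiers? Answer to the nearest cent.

Holding cost per unit per year at price C is H = 0.30·C.
For each price level, check whether its EOQ is feasible; otherwise the best quantity at that price is the breakpoint.
Tier 1 (£134.00): EOQ = 868.7 exceeds tier's upper bound 599, so this tier is dominated.
EOQ at £119.50 = 919.9 (feasible in tier 2): TC = 71,890×£119.50 + (71,890/919.9)×211 + (919.9/2)×0.30×£119.50 = £8,623,833.82.
EOQ at £118.40 = 924.2 < 22000, so use break Q=22000: TC = 71,890×£118.40 + (71,890/22000.0)×211 + (22000.0/2)×0.30×£118.40 = £8,903,185.49.
Lowest total cost among the candidates is at Q = 919.9.

TC* ≈ £8,623,833.82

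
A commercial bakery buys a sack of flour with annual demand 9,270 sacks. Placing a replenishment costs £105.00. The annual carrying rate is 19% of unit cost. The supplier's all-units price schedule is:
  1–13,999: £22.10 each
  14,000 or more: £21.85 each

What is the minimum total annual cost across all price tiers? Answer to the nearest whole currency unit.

Holding cost per unit per year at price C is H = 0.19·C.
For each price level, check whether its EOQ is feasible; otherwise the best quantity at that price is the breakpoint.
EOQ at £22.10 = 680.9 (feasible in tier 1): TC = 9,270×£22.10 + (9,270/680.9)×105 + (680.9/2)×0.19×£22.10 = £207,726.05.
EOQ at £21.85 = 684.8 < 14000, so use break Q=14000: TC = 9,270×£21.85 + (9,270/14000.0)×105 + (14000.0/2)×0.19×£21.85 = £231,679.52.
Lowest total cost among the candidates is at Q = 680.9.

TC* ≈ £207,726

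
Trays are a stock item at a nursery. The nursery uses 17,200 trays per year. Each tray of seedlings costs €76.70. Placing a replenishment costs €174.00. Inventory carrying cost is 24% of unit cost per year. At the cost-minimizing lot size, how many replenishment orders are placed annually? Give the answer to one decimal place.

N ≈ 30.2 orders per year

Holding cost H = 0.24 × €76.70 = €18.4080 per unit per year.
EOQ = √(2DS/H) = √(2 × 17,200 × 174 / 18.408) ≈ 570.23.
Orders per year = D / Q* = 17,200 / 570.23 ≈ 30.163.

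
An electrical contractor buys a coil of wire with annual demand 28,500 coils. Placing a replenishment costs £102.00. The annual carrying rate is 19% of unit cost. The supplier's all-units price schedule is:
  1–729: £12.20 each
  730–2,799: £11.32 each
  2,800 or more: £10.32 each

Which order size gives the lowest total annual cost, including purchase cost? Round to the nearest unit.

Holding cost per unit per year at price C is H = 0.19·C.
Evaluate total cost at each tier's feasible EOQ or, if the EOQ is below the tier, at the tier's minimum quantity.
Tier 1 (£12.20): EOQ = 1583.7 exceeds tier's upper bound 729, so this tier is dominated.
EOQ at £11.32 = 1644.1 (feasible in tier 2): TC = 28,500×£11.32 + (28,500/1644.1)×102 + (1644.1/2)×0.19×£11.32 = £326,156.21.
EOQ at £10.32 = 1722.0 < 2800, so use break Q=2800: TC = 28,500×£10.32 + (28,500/2800.0)×102 + (2800.0/2)×0.19×£10.32 = £297,903.33.
Lowest total cost is £297,903.33 at Q = 2800.0.

Q* ≈ 2,800 coils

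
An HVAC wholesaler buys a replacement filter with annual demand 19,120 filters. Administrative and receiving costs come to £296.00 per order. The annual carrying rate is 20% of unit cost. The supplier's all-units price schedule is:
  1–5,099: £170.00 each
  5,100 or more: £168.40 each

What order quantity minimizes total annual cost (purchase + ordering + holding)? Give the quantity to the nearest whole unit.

Holding cost per unit per year at price C is H = 0.20·C.
For each price level, check whether its EOQ is feasible; otherwise the best quantity at that price is the breakpoint.
EOQ at £170.00 = 577.0 (feasible in tier 1): TC = 19,120×£170.00 + (19,120/577.0)×296 + (577.0/2)×0.20×£170.00 = £3,270,017.53.
EOQ at £168.40 = 579.7 < 5100, so use break Q=5100: TC = 19,120×£168.40 + (19,120/5100.0)×296 + (5100.0/2)×0.20×£168.40 = £3,306,801.71.
Lowest total cost is £3,270,017.53 at Q = 577.0.

Q* ≈ 577 filters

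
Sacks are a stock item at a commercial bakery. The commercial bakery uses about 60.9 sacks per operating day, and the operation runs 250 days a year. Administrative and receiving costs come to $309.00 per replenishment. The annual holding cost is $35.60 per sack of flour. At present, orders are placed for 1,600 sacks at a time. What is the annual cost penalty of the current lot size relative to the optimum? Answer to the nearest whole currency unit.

Annual demand D = 60.9 × 250 = 15,225.
EOQ = √(2DS/H) = √(2 × 15,225 × 309 / 35.6) ≈ 514.10.
Cost at Q* = (D/Q*)S + (Q*/2)H = √(2DSH) ≈ $18,301.97.
Cost at Q = 1,600: (15,225/1,600)×309 + (1,600/2)×35.6 = $2,940.33 + $28,480.00 = $31,420.33.
Excess = $31,420.33 − $18,301.97 = $13,118.36.

Extra cost ≈ $13,118 per year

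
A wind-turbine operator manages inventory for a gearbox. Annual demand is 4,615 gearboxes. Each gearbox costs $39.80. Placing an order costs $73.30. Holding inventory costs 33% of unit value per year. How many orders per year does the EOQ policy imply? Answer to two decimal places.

Holding cost H = 0.33 × $39.80 = $13.1340 per unit per year.
EOQ = √(2DS/H) = √(2 × 4,615 × 73.3 / 13.134) ≈ 226.96.
Orders per year = D / Q* = 4,615 / 226.96 ≈ 20.334.

N ≈ 20.33 orders per year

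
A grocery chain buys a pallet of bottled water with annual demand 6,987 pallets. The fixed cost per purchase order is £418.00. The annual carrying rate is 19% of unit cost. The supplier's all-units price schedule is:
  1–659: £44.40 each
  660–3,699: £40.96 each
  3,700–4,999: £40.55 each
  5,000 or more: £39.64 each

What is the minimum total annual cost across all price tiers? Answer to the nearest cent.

Holding cost per unit per year at price C is H = 0.19·C.
For each price level, check whether its EOQ is feasible; otherwise the best quantity at that price is the breakpoint.
Tier 1 (£44.40): EOQ = 832.1 exceeds tier's upper bound 659, so this tier is dominated.
EOQ at £40.96 = 866.3 (feasible in tier 2): TC = 6,987×£40.96 + (6,987/866.3)×418 + (866.3/2)×0.19×£40.96 = £292,929.78.
EOQ at £40.55 = 870.7 < 3700, so use break Q=3700: TC = 6,987×£40.55 + (6,987/3700.0)×418 + (3700.0/2)×0.19×£40.55 = £298,365.52.
EOQ at £39.64 = 880.7 < 5000, so use break Q=5000: TC = 6,987×£39.64 + (6,987/5000.0)×418 + (5000.0/2)×0.19×£39.64 = £296,377.79.
Lowest total cost among the candidates is at Q = 866.3.

TC* ≈ £292,929.78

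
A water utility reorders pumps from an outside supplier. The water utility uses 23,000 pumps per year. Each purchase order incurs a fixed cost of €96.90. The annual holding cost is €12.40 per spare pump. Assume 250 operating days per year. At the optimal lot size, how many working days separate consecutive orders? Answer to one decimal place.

EOQ = √(2DS/H) = √(2 × 23,000 × 96.9 / 12.4) ≈ 599.56.
Cycle time = Q*/D × 250 = 599.56 / 23,000 × 250 ≈ 6.517 days.

T ≈ 6.5 days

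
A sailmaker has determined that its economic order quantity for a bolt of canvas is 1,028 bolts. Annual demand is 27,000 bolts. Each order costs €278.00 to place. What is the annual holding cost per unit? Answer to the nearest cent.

The basic EOQ model gives Q* = √(2DS/H); rearrange for the unknown.
From Q* = √(2DS/H): H = 2DS / Q*² = 2 × 27,000 × 278 / 1,028² = 14.2054.

H ≈ €14.21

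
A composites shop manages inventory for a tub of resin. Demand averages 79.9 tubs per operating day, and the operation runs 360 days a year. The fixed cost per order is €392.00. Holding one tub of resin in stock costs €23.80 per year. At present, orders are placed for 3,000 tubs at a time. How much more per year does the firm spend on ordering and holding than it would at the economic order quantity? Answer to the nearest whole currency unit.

Annual demand D = 79.9 × 360 = 28,764.
EOQ = √(2DS/H) = √(2 × 28,764 × 392 / 23.8) ≈ 973.41.
Cost at Q* = (D/Q*)S + (Q*/2)H = √(2DSH) ≈ €23,167.07.
Cost at Q = 3,000: (28,764/3,000)×392 + (3,000/2)×23.8 = €3,758.50 + €35,700.00 = €39,458.50.
Excess = €39,458.50 − €23,167.07 = €16,291.42.

Extra cost ≈ €16,291 per year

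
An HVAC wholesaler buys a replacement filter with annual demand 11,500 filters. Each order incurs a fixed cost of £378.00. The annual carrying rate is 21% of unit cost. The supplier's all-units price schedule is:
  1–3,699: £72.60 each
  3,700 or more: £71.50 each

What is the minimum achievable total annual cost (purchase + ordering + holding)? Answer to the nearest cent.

TC* ≈ £846,412.98

Holding cost per unit per year at price C is H = 0.21·C.
Evaluate total cost at each tier's feasible EOQ or, if the EOQ is below the tier, at the tier's minimum quantity.
EOQ at £72.60 = 755.1 (feasible in tier 1): TC = 11,500×£72.60 + (11,500/755.1)×378 + (755.1/2)×0.21×£72.60 = £846,412.98.
EOQ at £71.50 = 760.9 < 3700, so use break Q=3700: TC = 11,500×£71.50 + (11,500/3700.0)×378 + (3700.0/2)×0.21×£71.50 = £851,202.61.
Lowest total cost among the candidates is at Q = 755.1.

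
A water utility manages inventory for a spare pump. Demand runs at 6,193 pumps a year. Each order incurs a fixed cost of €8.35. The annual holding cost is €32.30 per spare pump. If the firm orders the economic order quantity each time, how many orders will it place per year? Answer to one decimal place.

N ≈ 109.4 orders per year

The optimal lot size = √(2DS/H) = √(2 × 6,193 × 8.35 / 32.3) ≈ 56.59.
Orders per year = D / Q* = 6,193 / 56.59 ≈ 109.444.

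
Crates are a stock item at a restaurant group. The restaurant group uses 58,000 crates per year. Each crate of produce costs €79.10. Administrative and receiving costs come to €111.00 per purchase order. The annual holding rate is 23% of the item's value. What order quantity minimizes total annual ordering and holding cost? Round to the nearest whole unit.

Q* ≈ 841 crates

Holding cost H = 0.23 × €79.10 = €18.1930 per unit per year.
EOQ = √(2DS / H) = √(2 × 58,000 × 111 / 18.193).
= √(12,876,000 / 18.193) = √707,744.737 ≈ 841.276.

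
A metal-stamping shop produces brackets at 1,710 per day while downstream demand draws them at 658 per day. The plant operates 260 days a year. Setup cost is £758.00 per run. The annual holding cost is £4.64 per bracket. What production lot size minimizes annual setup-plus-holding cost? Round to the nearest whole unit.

Annual demand D = 658 × 260 = 171,080.
Production build-up factor (1 − d/p) = 1 − 658/1,710 = 0.6152.
Q* = √(2DS / (H(1 − d/p))) = √(2 × 171,080 × 758 / (4.64 × 0.6152)).
= √(259,357,280 / 2.8545) ≈ 9531.921.

Q* ≈ 9,532 brackets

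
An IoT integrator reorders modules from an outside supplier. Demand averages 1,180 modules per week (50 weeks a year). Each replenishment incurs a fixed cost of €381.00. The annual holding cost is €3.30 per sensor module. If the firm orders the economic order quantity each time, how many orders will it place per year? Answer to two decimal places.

N ≈ 15.98 orders per year

Annual demand D = 1,180 × 50 = 59,000.
EOQ = √(2DS/H) = √(2 × 59,000 × 381 / 3.3) ≈ 3691.02.
Orders per year = D / Q* = 59,000 / 3691.02 ≈ 15.985.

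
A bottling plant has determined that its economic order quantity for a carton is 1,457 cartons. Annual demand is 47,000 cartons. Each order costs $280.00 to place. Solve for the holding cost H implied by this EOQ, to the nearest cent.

The basic EOQ model gives Q* = √(2DS/H); rearrange for the unknown.
From Q* = √(2DS/H): H = 2DS / Q*² = 2 × 47,000 × 280 / 1,457² = 12.3984.

H ≈ $12.40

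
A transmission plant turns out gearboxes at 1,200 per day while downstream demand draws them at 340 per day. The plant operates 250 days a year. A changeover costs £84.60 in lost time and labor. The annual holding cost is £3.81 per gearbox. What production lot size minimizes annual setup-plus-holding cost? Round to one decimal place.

Q* ≈ 2,295.0 gearboxes

Annual demand D = 340 × 250 = 85,000.
Production build-up factor (1 − d/p) = 1 − 340/1,200 = 0.7167.
Q* = √(2DS / (H(1 − d/p))) = √(2 × 85,000 × 84.6 / (3.81 × 0.7167)).
= √(14,382,000 / 2.7305) ≈ 2295.031.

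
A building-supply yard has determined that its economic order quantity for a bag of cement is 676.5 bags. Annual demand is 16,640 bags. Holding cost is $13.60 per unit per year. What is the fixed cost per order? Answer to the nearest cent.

S ≈ $187.02

The basic EOQ model gives Q* = √(2DS/H); rearrange for the unknown.
From Q* = √(2DS/H): S = Q*²H / (2D) = 676.5² × 13.6 / (2 × 16,640) = 187.0214.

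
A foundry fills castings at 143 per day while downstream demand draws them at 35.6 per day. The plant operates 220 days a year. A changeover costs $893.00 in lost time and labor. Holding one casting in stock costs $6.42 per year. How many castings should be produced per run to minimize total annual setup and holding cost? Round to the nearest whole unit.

Annual demand D = 35.6 × 220 = 7,832.
Production build-up factor (1 − d/p) = 1 − 35.6/143 = 0.7510.
Q* = √(2DS / (H(1 − d/p))) = √(2 × 7,832 × 893 / (6.42 × 0.7510)).
= √(13,987,952 / 4.8217) ≈ 1703.238.

Q* ≈ 1,703 castings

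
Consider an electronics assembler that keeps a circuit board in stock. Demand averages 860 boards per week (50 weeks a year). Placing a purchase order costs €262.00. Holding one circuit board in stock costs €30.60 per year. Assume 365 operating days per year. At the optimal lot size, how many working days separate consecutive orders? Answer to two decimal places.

Annual demand D = 860 × 50 = 43,000.
Q* = √(2DS/H) = √(2 × 43,000 × 262 / 30.6) ≈ 858.10.
Cycle time = Q*/D × 365 = 858.10 / 43,000 × 365 ≈ 7.284 days.

T ≈ 7.28 days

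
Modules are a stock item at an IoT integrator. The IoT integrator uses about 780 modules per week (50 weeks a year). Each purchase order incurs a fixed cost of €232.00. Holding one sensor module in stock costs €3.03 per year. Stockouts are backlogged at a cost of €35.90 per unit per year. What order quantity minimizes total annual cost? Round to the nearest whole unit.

Q* ≈ 2,545 modules

Annual demand D = 780 × 50 = 39,000.
With planned backorders, Q* = √(2DS/H) · √((H+B)/B).
√(2DS/H) = √(2 × 39,000 × 232 / 3.03) = 2443.824.
√((H+B)/B) = √((3.03+35.9)/35.9) = 1.0413.
Q* ≈ 2544.866.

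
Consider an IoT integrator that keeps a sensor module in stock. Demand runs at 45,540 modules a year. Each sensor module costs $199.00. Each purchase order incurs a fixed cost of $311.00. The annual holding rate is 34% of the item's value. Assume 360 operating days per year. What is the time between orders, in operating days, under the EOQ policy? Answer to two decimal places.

Holding cost H = 0.34 × $199.00 = $67.6600 per unit per year.
The optimal lot size = √(2DS/H) = √(2 × 45,540 × 311 / 67.66) ≈ 647.03.
Cycle time = Q*/D × 360 = 647.03 / 45,540 × 360 ≈ 5.115 days.

T ≈ 5.11 days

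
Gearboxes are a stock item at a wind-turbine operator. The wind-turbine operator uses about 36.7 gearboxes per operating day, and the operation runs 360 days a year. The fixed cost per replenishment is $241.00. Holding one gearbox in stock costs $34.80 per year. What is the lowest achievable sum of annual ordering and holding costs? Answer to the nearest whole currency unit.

Annual demand D = 36.7 × 360 = 13,212.
Q* = √(2DS/H) = √(2 × 13,212 × 241 / 34.8) ≈ 427.78.
At Q*, ordering cost (D/Q*)S equals holding cost (Q*/2)H, each = √(DSH/2).
Minimum total = √(2DSH) = √(2 × 13,212 × 241 × 34.8) ≈ 14886.665.

TC* ≈ $14,887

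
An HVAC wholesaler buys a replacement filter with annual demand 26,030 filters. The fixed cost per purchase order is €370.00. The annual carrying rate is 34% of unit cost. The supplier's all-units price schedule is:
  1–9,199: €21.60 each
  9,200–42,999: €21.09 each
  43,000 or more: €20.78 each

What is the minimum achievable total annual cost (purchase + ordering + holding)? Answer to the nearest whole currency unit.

Holding cost per unit per year at price C is H = 0.34·C.
For each price level, check whether its EOQ is feasible; otherwise the best quantity at that price is the breakpoint.
EOQ at €21.60 = 1619.5 (feasible in tier 1): TC = 26,030×€21.60 + (26,030/1619.5)×370 + (1619.5/2)×0.34×€21.60 = €574,141.76.
EOQ at €21.09 = 1639.0 < 9200, so use break Q=9200: TC = 26,030×€21.09 + (26,030/9200.0)×370 + (9200.0/2)×0.34×€21.09 = €583,004.32.
EOQ at €20.78 = 1651.2 < 43000, so use break Q=43000: TC = 26,030×€20.78 + (26,030/43000.0)×370 + (43000.0/2)×0.34×€20.78 = €693,029.18.
Lowest total cost among the candidates is at Q = 1619.5.

TC* ≈ €574,142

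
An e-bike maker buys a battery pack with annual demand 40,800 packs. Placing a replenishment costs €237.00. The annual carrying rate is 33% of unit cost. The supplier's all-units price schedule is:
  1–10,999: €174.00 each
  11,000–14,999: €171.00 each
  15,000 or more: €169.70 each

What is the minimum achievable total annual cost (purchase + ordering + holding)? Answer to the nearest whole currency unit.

TC* ≈ €7,132,524

Holding cost per unit per year at price C is H = 0.33·C.
Evaluate total cost at each tier's feasible EOQ or, if the EOQ is below the tier, at the tier's minimum quantity.
EOQ at €174.00 = 580.3 (feasible in tier 1): TC = 40,800×€174.00 + (40,800/580.3)×237 + (580.3/2)×0.33×€174.00 = €7,132,523.52.
EOQ at €171.00 = 585.4 < 11000, so use break Q=11000: TC = 40,800×€171.00 + (40,800/11000.0)×237 + (11000.0/2)×0.33×€171.00 = €7,288,044.05.
EOQ at €169.70 = 587.7 < 15000, so use break Q=15000: TC = 40,800×€169.70 + (40,800/15000.0)×237 + (15000.0/2)×0.33×€169.70 = €7,344,412.14.
Lowest total cost among the candidates is at Q = 580.3.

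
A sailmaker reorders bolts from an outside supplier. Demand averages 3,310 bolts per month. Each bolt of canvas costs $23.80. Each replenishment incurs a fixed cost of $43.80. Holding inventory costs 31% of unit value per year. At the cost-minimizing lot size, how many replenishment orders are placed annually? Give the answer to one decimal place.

Annual demand D = 3,310 × 12 = 39,720.
Holding cost H = 0.31 × $23.80 = $7.3780 per unit per year.
The optimal lot size = √(2DS/H) = √(2 × 39,720 × 43.8 / 7.378) ≈ 686.73.
Orders per year = D / Q* = 39,720 / 686.73 ≈ 57.839.

N ≈ 57.8 orders per year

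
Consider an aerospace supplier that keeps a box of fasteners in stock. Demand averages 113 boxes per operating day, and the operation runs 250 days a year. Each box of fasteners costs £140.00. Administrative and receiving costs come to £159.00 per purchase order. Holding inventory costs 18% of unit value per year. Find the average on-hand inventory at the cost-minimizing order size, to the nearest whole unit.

Annual demand D = 113 × 250 = 28,250.
Holding cost H = 0.18 × £140.00 = £25.2000 per unit per year.
The optimal lot size = √(2DS/H) = √(2 × 28,250 × 159 / 25.2) ≈ 597.07.
Average inventory = Q*/2 ≈ 597.07 / 2 = 298.533.

Average inventory ≈ 299 boxes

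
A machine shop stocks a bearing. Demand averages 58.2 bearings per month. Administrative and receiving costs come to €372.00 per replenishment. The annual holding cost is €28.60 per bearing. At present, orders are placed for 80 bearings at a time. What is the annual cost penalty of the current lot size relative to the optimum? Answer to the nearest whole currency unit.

Annual demand D = 58.2 × 12 = 698.4.
EOQ = √(2DS/H) = √(2 × 698.4 × 372 / 28.6) ≈ 134.79.
Cost at Q* = (D/Q*)S + (Q*/2)H = √(2DSH) ≈ €3,854.98.
Cost at Q = 80: (698.4/80)×372 + (80/2)×28.6 = €3,247.56 + €1,144.00 = €4,391.56.
Excess = €4,391.56 − €3,854.98 = €536.58.

Extra cost ≈ €537 per year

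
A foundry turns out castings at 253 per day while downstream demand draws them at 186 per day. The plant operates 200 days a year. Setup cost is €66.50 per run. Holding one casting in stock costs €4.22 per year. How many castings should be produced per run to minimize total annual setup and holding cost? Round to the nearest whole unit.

Q* ≈ 2,104 castings

Annual demand D = 186 × 200 = 37,200.
Production build-up factor (1 − d/p) = 1 − 186/253 = 0.2648.
Q* = √(2DS / (H(1 − d/p))) = √(2 × 37,200 × 66.5 / (4.22 × 0.2648)).
= √(4,947,600 / 1.1175) ≈ 2104.088.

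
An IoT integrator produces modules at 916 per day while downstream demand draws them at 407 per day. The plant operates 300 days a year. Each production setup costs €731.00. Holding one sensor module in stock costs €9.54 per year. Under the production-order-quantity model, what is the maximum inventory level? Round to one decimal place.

Annual demand D = 407 × 300 = 122,100.
Production build-up factor (1 − d/p) = 1 − 407/916 = 0.5557.
Q* = √(2DS / (H(1 − d/p))) = √(2 × 122,100 × 731 / (9.54 × 0.5557)).
= √(178,510,200 / 5.3012) ≈ 5802.915.
Maximum inventory = Q*(1 − d/p) = 5802.915 × 0.5557 ≈ 3224.545.

I_max ≈ 3,224.5 modules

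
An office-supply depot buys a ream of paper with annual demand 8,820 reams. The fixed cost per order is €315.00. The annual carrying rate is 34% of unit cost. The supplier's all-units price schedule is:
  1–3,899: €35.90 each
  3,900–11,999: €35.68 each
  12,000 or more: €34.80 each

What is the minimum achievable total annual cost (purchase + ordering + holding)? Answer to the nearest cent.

TC* ≈ €324,873.52

Holding cost per unit per year at price C is H = 0.34·C.
For each price level, check whether its EOQ is feasible; otherwise the best quantity at that price is the breakpoint.
EOQ at €35.90 = 674.7 (feasible in tier 1): TC = 8,820×€35.90 + (8,820/674.7)×315 + (674.7/2)×0.34×€35.90 = €324,873.52.
EOQ at €35.68 = 676.8 < 3900, so use break Q=3900: TC = 8,820×€35.68 + (8,820/3900.0)×315 + (3900.0/2)×0.34×€35.68 = €339,065.82.
EOQ at €34.80 = 685.3 < 12000, so use break Q=12000: TC = 8,820×€34.80 + (8,820/12000.0)×315 + (12000.0/2)×0.34×€34.80 = €378,159.53.
Lowest total cost among the candidates is at Q = 674.7.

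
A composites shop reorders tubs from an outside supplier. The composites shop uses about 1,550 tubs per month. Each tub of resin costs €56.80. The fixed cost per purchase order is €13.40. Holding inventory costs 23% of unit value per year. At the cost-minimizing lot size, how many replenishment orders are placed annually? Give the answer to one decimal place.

Annual demand D = 1,550 × 12 = 18,600.
Holding cost H = 0.23 × €56.80 = €13.0640 per unit per year.
EOQ = √(2DS/H) = √(2 × 18,600 × 13.4 / 13.064) ≈ 195.34.
Orders per year = D / Q* = 18,600 / 195.34 ≈ 95.220.

N ≈ 95.2 orders per year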